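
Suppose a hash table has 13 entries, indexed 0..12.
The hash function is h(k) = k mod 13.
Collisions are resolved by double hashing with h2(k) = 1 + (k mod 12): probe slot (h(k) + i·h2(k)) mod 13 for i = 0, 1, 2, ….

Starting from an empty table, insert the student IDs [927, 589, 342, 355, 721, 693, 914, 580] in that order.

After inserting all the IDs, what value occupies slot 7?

Insert 927: h=4, slot 4 empty -> index 4.
Insert 589: h=4, h2=2, slot 4 occupied -> index 6.
Insert 342: h=4, h2=7, slot 4 occupied -> index 11.
Insert 355: h=4, h2=8, slot 4 occupied -> index 12.
Insert 721: h=6, h2=2, slot 6 occupied -> index 8.
Insert 693: h=4, h2=10, slot 4 occupied -> index 1.
Insert 914: h=4, h2=3, slot 4 occupied -> index 7.
Insert 580: h=8, h2=5, slot 8 occupied -> index 0.
Table: [580, 693, —, —, 927, —, 589, 914, 721, —, —, 342, 355]

914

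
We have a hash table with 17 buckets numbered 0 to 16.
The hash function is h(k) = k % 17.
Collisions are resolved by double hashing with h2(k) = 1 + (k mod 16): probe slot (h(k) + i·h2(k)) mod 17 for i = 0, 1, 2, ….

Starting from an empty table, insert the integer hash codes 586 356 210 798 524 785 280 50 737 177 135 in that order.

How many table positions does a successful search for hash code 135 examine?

586 hashes to 8; slot 8 is free => place at 8.
356 hashes to 16; slot 16 is free => place at 16.
210 hashes to 6; slot 6 is free => place at 6.
798 hashes to 16, h2=15; 16 taken => place at 14.
524 hashes to 14, h2=13; 14 taken => place at 10.
785 hashes to 3; slot 3 is free => place at 3.
280 hashes to 8, h2=9; 8 taken => place at 0.
50 hashes to 16, h2=3; 16 taken => place at 2.
737 hashes to 6, h2=2; 6,8,10 taken => place at 12.
177 hashes to 7; slot 7 is free => place at 7.
135 hashes to 16, h2=8; 16,7 taken => place at 15.
Table: [280, _, 50, 785, _, _, 210, 177, 586, _, 524, _, 737, _, 798, 135, 356]
Lookup 135: h=16, h2=8, probe 16,7,15 → found at 15.

3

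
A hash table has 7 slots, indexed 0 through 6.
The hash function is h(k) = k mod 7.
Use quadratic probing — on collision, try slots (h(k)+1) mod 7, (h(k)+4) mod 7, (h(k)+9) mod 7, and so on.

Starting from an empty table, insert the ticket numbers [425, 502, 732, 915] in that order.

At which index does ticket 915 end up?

2

425 hashes to 5; slot 5 is free => place at 5.
502 hashes to 5; 5 taken => place at 6.
732 hashes to 4; slot 4 is free => place at 4.
915 hashes to 5; 5,6 taken => place at 2.
Table: [_, _, 915, _, 732, 425, 502]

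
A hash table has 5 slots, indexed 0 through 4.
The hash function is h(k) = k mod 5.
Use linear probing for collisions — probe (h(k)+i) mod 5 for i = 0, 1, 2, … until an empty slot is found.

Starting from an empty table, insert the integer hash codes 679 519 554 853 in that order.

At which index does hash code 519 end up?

679 hashes to 4; slot 4 is free => place at 4.
519 hashes to 4; 4 taken => place at 0.
554 hashes to 4; 4,0 taken => place at 1.
853 hashes to 3; slot 3 is free => place at 3.
Table: [519, 554, _, 853, 679]

0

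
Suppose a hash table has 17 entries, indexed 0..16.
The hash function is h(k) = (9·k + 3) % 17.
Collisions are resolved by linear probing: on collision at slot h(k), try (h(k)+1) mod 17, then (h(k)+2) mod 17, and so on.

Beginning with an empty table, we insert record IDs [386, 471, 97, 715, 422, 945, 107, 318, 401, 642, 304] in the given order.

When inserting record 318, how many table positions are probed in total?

Insert 386: h=9, slot 9 empty → index 9.
Insert 471: h=9, slot 9 occupied → index 10.
Insert 97: h=9, slots 9,10 occupied → index 11.
Insert 715: h=12, slot 12 empty → index 12.
Insert 422: h=10, slots 10,11,12 occupied → index 13.
Insert 945: h=8, slot 8 empty → index 8.
Insert 107: h=14, slot 14 empty → index 14.
Insert 318: h=9, slots 9,10,11,12,13,14 occupied → index 15.
Insert 401: h=8, slots 8,9,10,11,12,13,14,15 occupied → index 16.
Insert 642: h=1, slot 1 empty → index 1.
Insert 304: h=2, slot 2 empty → index 2.
Table: [-, 642, 304, -, -, -, -, -, 945, 386, 471, 97, 715, 422, 107, 318, 401]

7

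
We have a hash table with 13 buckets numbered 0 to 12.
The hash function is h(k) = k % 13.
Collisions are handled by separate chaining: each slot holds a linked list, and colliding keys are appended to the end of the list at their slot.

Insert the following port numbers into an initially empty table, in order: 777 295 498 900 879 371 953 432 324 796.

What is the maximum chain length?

3

777 → bucket 10
295 → bucket 9
498 → bucket 4
900 → bucket 3
879 → bucket 8
371 → bucket 7
953 → bucket 4 (collision)
432 → bucket 3 (collision)
324 → bucket 12
796 → bucket 3 (collision)
Final buckets:
0: _
1: _
2: _
3: 900 -> 432 -> 796
4: 498 -> 953
5: _
6: _
7: 371
8: 879
9: 295
10: 777
11: _
12: 324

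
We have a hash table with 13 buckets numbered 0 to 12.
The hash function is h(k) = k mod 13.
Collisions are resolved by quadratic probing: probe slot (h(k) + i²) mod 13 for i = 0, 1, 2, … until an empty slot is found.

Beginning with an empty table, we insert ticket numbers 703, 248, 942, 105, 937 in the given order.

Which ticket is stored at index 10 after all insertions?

703 hashes to 1; slot 1 is free -> place at 1.
248 hashes to 1; 1 taken -> place at 2.
942 hashes to 6; slot 6 is free -> place at 6.
105 hashes to 1; 1,2 taken -> place at 5.
937 hashes to 1; 1,2,5 taken -> place at 10.
Table: [_, 703, 248, _, _, 105, 942, _, _, _, 937, _, _]

937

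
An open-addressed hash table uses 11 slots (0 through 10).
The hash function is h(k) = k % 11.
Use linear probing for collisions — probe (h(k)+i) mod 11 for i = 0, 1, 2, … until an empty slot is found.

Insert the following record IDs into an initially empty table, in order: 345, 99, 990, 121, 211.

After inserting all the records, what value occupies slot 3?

211

345 hashes to 4; slot 4 is free → place at 4.
99 hashes to 0; slot 0 is free → place at 0.
990 hashes to 0; 0 taken → place at 1.
121 hashes to 0; 0,1 taken → place at 2.
211 hashes to 2; 2 taken → place at 3.
Table: [99, 990, 121, 211, 345, _, _, _, _, _, _]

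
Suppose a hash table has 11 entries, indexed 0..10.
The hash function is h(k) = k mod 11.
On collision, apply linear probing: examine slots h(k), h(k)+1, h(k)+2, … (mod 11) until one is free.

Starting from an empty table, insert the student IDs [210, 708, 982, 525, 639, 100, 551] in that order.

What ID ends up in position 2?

639

210: h=1 -> slot 1
708: h=4 -> slot 4
982: h=3 -> slot 3
525: h=8 -> slot 8
639: h=1, probe 1,2 -> slot 2
100: h=1, probe 1,2,3,4,5 -> slot 5
551: h=1, probe 1,2,3,4,5,6 -> slot 6
Table: [∅, 210, 639, 982, 708, 100, 551, ∅, 525, ∅, ∅]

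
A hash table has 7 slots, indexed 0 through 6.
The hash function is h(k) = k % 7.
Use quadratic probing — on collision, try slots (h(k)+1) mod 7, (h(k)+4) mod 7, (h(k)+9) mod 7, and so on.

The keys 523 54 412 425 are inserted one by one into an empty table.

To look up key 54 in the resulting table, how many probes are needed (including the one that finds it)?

2

Insert 523: h=5, slot 5 empty → index 5.
Insert 54: h=5, slot 5 occupied → index 6.
Insert 412: h=6, slot 6 occupied → index 0.
Insert 425: h=5, slots 5,6 occupied → index 2.
Table: [412, —, 425, —, —, 523, 54]
Lookup 54: h=5, probe 5,6 → found at 6.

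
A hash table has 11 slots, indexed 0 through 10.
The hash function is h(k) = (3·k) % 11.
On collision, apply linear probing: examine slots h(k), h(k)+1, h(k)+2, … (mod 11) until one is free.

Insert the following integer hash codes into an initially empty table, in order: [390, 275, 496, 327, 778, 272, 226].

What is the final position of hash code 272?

6

390: h=4 -> slot 4
275: h=0 -> slot 0
496: h=3 -> slot 3
327: h=2 -> slot 2
778: h=2, probe 2,3,4,5 -> slot 5
272: h=2, probe 2,3,4,5,6 -> slot 6
226: h=7 -> slot 7
Table: [275, _, 327, 496, 390, 778, 272, 226, _, _, _]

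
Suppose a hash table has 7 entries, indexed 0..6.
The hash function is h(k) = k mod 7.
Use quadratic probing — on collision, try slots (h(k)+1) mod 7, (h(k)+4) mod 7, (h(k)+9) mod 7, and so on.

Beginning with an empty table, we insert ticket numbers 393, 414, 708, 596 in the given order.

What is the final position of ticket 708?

5

393: h=1 -> slot 1
414: h=1, probe 1,2 -> slot 2
708: h=1, probe 1,2,5 -> slot 5
596: h=1, probe 1,2,5,3 -> slot 3
Table: [-, 393, 414, 596, -, 708, -]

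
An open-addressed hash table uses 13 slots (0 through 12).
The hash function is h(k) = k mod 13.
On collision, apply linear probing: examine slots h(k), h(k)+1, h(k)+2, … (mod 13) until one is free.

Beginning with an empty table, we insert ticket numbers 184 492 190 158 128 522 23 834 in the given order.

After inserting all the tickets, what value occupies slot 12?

184: h=2 → slot 2
492: h=11 → slot 11
190: h=8 → slot 8
158: h=2, probe 2,3 → slot 3
128: h=11, probe 11,12 → slot 12
522: h=2, probe 2,3,4 → slot 4
23: h=10 → slot 10
834: h=2, probe 2,3,4,5 → slot 5
Table: [-, -, 184, 158, 522, 834, -, -, 190, -, 23, 492, 128]

128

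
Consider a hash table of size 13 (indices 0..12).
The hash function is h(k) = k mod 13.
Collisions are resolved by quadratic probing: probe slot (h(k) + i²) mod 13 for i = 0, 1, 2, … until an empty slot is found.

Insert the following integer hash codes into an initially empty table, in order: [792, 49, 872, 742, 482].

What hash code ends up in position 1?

872

792: h=12 → slot 12
49: h=10 → slot 10
872: h=1 → slot 1
742: h=1, probe 1,2 → slot 2
482: h=1, probe 1,2,5 → slot 5
Table: [., 872, 742, ., ., 482, ., ., ., ., 49, ., 792]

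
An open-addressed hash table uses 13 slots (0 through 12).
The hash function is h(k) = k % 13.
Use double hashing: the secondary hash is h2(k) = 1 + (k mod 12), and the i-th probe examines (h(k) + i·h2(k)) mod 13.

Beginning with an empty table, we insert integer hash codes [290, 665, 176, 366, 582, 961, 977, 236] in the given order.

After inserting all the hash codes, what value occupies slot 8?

977

290 hashes to 4; slot 4 is free => place at 4.
665 hashes to 2; slot 2 is free => place at 2.
176 hashes to 7; slot 7 is free => place at 7.
366 hashes to 2, h2=7; 2 taken => place at 9.
582 hashes to 10; slot 10 is free => place at 10.
961 hashes to 12; slot 12 is free => place at 12.
977 hashes to 2, h2=6; 2 taken => place at 8.
236 hashes to 2, h2=9; 2 taken => place at 11.
Table: [—, —, 665, —, 290, —, —, 176, 977, 366, 582, 236, 961]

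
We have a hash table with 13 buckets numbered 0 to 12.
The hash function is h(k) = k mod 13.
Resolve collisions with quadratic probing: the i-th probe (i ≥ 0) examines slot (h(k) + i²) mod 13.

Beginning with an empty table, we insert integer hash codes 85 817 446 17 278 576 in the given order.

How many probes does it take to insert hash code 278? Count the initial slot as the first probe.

2

85 hashes to 7; slot 7 is free → place at 7.
817 hashes to 11; slot 11 is free → place at 11.
446 hashes to 4; slot 4 is free → place at 4.
17 hashes to 4; 4 taken → place at 5.
278 hashes to 5; 5 taken → place at 6.
576 hashes to 4; 4,5 taken → place at 8.
Table: [∅, ∅, ∅, ∅, 446, 17, 278, 85, 576, ∅, ∅, 817, ∅]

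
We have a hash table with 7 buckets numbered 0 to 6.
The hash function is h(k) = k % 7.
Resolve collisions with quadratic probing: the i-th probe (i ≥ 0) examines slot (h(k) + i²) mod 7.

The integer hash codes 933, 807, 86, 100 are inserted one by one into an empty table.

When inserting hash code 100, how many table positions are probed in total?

Insert 933: h=2, slot 2 empty => index 2.
Insert 807: h=2, slot 2 occupied => index 3.
Insert 86: h=2, slots 2,3 occupied => index 6.
Insert 100: h=2, slots 2,3,6 occupied => index 4.
Table: [_, _, 933, 807, 100, _, 86]

4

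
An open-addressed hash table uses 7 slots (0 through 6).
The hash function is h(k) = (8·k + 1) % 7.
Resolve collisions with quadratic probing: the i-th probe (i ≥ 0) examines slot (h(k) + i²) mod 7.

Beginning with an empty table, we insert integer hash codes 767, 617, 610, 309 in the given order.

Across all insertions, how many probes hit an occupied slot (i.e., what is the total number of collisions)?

3

Insert 767: h=5, slot 5 empty → index 5.
Insert 617: h=2, slot 2 empty → index 2.
Insert 610: h=2, slot 2 occupied → index 3.
Insert 309: h=2, slots 2,3 occupied → index 6.
Table: [_, _, 617, 610, _, 767, 309]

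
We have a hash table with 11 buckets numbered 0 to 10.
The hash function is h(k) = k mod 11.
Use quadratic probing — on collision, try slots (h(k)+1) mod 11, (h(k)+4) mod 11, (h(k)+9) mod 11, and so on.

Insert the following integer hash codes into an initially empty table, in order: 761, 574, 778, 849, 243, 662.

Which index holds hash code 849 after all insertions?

761 hashes to 2; slot 2 is free -> place at 2.
574 hashes to 2; 2 taken -> place at 3.
778 hashes to 8; slot 8 is free -> place at 8.
849 hashes to 2; 2,3 taken -> place at 6.
243 hashes to 1; slot 1 is free -> place at 1.
662 hashes to 2; 2,3,6 taken -> place at 0.
Table: [662, 243, 761, 574, -, -, 849, -, 778, -, -]

6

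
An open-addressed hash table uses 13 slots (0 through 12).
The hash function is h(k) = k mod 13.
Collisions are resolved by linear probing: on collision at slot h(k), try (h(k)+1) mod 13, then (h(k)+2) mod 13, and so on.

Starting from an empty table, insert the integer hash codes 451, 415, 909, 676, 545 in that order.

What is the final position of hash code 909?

0

Insert 451: h=9, slot 9 empty => index 9.
Insert 415: h=12, slot 12 empty => index 12.
Insert 909: h=12, slot 12 occupied => index 0.
Insert 676: h=0, slot 0 occupied => index 1.
Insert 545: h=12, slots 12,0,1 occupied => index 2.
Table: [909, 676, 545, ∅, ∅, ∅, ∅, ∅, ∅, 451, ∅, ∅, 415]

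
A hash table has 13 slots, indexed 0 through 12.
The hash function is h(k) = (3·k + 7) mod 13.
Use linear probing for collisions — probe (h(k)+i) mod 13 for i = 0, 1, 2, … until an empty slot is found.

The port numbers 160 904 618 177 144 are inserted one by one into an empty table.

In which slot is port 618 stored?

160 hashes to 6; slot 6 is free => place at 6.
904 hashes to 2; slot 2 is free => place at 2.
618 hashes to 2; 2 taken => place at 3.
177 hashes to 5; slot 5 is free => place at 5.
144 hashes to 10; slot 10 is free => place at 10.
Table: [-, -, 904, 618, -, 177, 160, -, -, -, 144, -, -]

3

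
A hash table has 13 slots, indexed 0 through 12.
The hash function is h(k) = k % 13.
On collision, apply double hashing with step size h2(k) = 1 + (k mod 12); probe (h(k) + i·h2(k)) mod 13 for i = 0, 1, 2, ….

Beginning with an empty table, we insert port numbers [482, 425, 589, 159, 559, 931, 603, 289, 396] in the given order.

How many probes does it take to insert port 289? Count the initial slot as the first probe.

3

Insert 482: h=1, slot 1 empty -> index 1.
Insert 425: h=9, slot 9 empty -> index 9.
Insert 589: h=4, slot 4 empty -> index 4.
Insert 159: h=3, slot 3 empty -> index 3.
Insert 559: h=0, slot 0 empty -> index 0.
Insert 931: h=8, slot 8 empty -> index 8.
Insert 603: h=5, slot 5 empty -> index 5.
Insert 289: h=3, h2=2, slots 3,5 occupied -> index 7.
Insert 396: h=6, slot 6 empty -> index 6.
Table: [559, 482, -, 159, 589, 603, 396, 289, 931, 425, -, -, -]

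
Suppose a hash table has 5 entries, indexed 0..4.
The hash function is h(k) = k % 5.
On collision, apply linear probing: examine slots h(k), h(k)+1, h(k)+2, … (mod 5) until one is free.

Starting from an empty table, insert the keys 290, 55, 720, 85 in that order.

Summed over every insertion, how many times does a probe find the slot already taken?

290 hashes to 0; slot 0 is free -> place at 0.
55 hashes to 0; 0 taken -> place at 1.
720 hashes to 0; 0,1 taken -> place at 2.
85 hashes to 0; 0,1,2 taken -> place at 3.
Table: [290, 55, 720, 85, -]

6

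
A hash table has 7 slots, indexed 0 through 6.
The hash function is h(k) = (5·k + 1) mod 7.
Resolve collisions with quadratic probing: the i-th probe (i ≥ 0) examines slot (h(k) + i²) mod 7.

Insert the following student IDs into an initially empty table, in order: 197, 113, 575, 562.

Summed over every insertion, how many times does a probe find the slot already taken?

3

197 hashes to 6; slot 6 is free -> place at 6.
113 hashes to 6; 6 taken -> place at 0.
575 hashes to 6; 6,0 taken -> place at 3.
562 hashes to 4; slot 4 is free -> place at 4.
Table: [113, _, _, 575, 562, _, 197]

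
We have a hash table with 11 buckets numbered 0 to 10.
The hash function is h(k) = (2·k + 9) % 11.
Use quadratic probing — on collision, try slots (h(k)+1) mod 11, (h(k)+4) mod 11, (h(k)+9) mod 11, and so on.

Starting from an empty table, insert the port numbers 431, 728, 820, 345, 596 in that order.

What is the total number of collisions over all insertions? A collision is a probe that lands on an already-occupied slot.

431: h=2 → slot 2
728: h=2, probe 2,3 → slot 3
820: h=10 → slot 10
345: h=6 → slot 6
596: h=2, probe 2,3,6,0 → slot 0
Table: [596, —, 431, 728, —, —, 345, —, —, —, 820]

4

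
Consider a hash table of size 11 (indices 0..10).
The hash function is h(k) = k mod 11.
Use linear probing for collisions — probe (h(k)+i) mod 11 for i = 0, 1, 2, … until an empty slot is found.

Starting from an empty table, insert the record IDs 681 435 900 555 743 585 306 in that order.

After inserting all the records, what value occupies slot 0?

Insert 681: h=10, slot 10 empty → index 10.
Insert 435: h=6, slot 6 empty → index 6.
Insert 900: h=9, slot 9 empty → index 9.
Insert 555: h=5, slot 5 empty → index 5.
Insert 743: h=6, slot 6 occupied → index 7.
Insert 585: h=2, slot 2 empty → index 2.
Insert 306: h=9, slots 9,10 occupied → index 0.
Table: [306, -, 585, -, -, 555, 435, 743, -, 900, 681]

306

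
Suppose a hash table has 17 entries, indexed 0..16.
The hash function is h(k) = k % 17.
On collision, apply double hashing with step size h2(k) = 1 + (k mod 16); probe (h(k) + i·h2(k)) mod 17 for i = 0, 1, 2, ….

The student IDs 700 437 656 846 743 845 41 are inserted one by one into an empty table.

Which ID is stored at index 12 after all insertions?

700: h=3 -> slot 3
437: h=12 -> slot 12
656: h=10 -> slot 10
846: h=13 -> slot 13
743: h=12, h2=8, probe 12,3,11 -> slot 11
845: h=12, h2=14, probe 12,9 -> slot 9
41: h=7 -> slot 7
Table: [_, _, _, 700, _, _, _, 41, _, 845, 656, 743, 437, 846, _, _, _]

437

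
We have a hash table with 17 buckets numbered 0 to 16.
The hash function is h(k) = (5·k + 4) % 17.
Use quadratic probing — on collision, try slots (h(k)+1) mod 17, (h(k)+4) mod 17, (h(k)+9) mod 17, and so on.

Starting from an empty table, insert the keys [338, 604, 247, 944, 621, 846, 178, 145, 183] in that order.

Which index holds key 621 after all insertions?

7

338: h=11 => slot 11
604: h=15 => slot 15
247: h=15, probe 15,16 => slot 16
944: h=15, probe 15,16,2 => slot 2
621: h=15, probe 15,16,2,7 => slot 7
846: h=1 => slot 1
178: h=10 => slot 10
145: h=15, probe 15,16,2,7,14 => slot 14
183: h=1, probe 1,2,5 => slot 5
Table: [-, 846, 944, -, -, 183, -, 621, -, -, 178, 338, -, -, 145, 604, 247]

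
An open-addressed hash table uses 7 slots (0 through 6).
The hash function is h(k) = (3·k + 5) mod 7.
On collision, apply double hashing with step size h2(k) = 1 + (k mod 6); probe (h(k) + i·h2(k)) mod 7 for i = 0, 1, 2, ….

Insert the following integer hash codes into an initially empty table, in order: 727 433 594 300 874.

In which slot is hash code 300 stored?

Insert 727: h=2, slot 2 empty -> index 2.
Insert 433: h=2, h2=2, slot 2 occupied -> index 4.
Insert 594: h=2, h2=1, slot 2 occupied -> index 3.
Insert 300: h=2, h2=1, slots 2,3,4 occupied -> index 5.
Insert 874: h=2, h2=5, slot 2 occupied -> index 0.
Table: [874, —, 727, 594, 433, 300, —]

5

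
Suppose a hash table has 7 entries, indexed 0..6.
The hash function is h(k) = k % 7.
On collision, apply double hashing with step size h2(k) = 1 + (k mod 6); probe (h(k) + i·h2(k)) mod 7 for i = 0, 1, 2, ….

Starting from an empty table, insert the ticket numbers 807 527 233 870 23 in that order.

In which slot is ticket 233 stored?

0

807 hashes to 2; slot 2 is free => place at 2.
527 hashes to 2, h2=6; 2 taken => place at 1.
233 hashes to 2, h2=6; 2,1 taken => place at 0.
870 hashes to 2, h2=1; 2 taken => place at 3.
23 hashes to 2, h2=6; 2,1,0 taken => place at 6.
Table: [233, 527, 807, 870, -, -, 23]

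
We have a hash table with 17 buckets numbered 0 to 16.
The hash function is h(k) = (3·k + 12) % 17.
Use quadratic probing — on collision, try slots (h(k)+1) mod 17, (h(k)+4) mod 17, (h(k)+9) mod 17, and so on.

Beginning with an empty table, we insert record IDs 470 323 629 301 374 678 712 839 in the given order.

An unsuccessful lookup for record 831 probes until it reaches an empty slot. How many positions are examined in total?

Insert 470: h=11, slot 11 empty -> index 11.
Insert 323: h=12, slot 12 empty -> index 12.
Insert 629: h=12, slot 12 occupied -> index 13.
Insert 301: h=14, slot 14 empty -> index 14.
Insert 374: h=12, slots 12,13 occupied -> index 16.
Insert 678: h=6, slot 6 empty -> index 6.
Insert 712: h=6, slot 6 occupied -> index 7.
Insert 839: h=13, slots 13,14 occupied -> index 0.
Table: [839, _, _, _, _, _, 678, 712, _, _, _, 470, 323, 629, 301, _, 374]
Lookup 831: h=6, probe 6,7,10 → slot 10 empty, not found.

3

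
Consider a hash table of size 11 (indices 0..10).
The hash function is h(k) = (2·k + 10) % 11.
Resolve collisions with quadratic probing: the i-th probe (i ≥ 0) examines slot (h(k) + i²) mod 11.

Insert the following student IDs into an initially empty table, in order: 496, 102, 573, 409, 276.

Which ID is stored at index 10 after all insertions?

496: h=1 => slot 1
102: h=5 => slot 5
573: h=1, probe 1,2 => slot 2
409: h=3 => slot 3
276: h=1, probe 1,2,5,10 => slot 10
Table: [∅, 496, 573, 409, ∅, 102, ∅, ∅, ∅, ∅, 276]

276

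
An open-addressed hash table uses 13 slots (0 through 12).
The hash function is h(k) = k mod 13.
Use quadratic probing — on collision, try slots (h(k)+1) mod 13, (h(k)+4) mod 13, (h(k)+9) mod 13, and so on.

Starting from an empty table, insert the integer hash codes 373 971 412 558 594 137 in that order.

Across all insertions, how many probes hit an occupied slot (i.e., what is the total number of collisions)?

373 hashes to 9; slot 9 is free => place at 9.
971 hashes to 9; 9 taken => place at 10.
412 hashes to 9; 9,10 taken => place at 0.
558 hashes to 12; slot 12 is free => place at 12.
594 hashes to 9; 9,10,0 taken => place at 5.
137 hashes to 7; slot 7 is free => place at 7.
Table: [412, -, -, -, -, 594, -, 137, -, 373, 971, -, 558]

6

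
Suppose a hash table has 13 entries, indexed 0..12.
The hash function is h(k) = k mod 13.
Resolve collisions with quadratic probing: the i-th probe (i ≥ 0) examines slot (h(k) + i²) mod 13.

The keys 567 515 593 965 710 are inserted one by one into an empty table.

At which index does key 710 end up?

567: h=8 -> slot 8
515: h=8, probe 8,9 -> slot 9
593: h=8, probe 8,9,12 -> slot 12
965: h=3 -> slot 3
710: h=8, probe 8,9,12,4 -> slot 4
Table: [—, —, —, 965, 710, —, —, —, 567, 515, —, —, 593]

4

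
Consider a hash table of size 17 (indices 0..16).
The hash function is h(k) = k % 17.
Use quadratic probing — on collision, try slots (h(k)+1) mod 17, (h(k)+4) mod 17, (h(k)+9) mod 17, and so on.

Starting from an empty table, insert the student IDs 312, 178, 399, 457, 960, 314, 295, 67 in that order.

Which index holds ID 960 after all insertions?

12

312 hashes to 6; slot 6 is free → place at 6.
178 hashes to 8; slot 8 is free → place at 8.
399 hashes to 8; 8 taken → place at 9.
457 hashes to 15; slot 15 is free → place at 15.
960 hashes to 8; 8,9 taken → place at 12.
314 hashes to 8; 8,9,12 taken → place at 0.
295 hashes to 6; 6 taken → place at 7.
67 hashes to 16; slot 16 is free → place at 16.
Table: [314, —, —, —, —, —, 312, 295, 178, 399, —, —, 960, —, —, 457, 67]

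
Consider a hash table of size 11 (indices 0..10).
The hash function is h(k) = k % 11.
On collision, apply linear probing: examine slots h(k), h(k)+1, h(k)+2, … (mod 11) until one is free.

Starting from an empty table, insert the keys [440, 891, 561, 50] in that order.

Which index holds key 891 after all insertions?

440: h=0 → slot 0
891: h=0, probe 0,1 → slot 1
561: h=0, probe 0,1,2 → slot 2
50: h=6 → slot 6
Table: [440, 891, 561, —, —, —, 50, —, —, —, —]

1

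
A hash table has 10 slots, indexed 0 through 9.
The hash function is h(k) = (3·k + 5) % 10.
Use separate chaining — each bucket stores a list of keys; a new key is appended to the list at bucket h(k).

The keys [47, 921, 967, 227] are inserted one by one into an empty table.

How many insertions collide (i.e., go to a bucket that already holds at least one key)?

2

47 → bucket 6
921 → bucket 8
967 → bucket 6 (collision)
227 → bucket 6 (collision)
Final buckets:
0: ∅
1: ∅
2: ∅
3: ∅
4: ∅
5: ∅
6: 47 -> 967 -> 227
7: ∅
8: 921
9: ∅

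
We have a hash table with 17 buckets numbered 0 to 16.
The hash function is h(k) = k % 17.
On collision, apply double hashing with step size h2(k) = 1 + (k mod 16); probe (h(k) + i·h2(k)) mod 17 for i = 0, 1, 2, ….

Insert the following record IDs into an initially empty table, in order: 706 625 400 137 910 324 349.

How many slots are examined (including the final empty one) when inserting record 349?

3

706: h=9 → slot 9
625: h=13 → slot 13
400: h=9, h2=1, probe 9,10 → slot 10
137: h=1 → slot 1
910: h=9, h2=15, probe 9,7 → slot 7
324: h=1, h2=5, probe 1,6 → slot 6
349: h=9, h2=14, probe 9,6,3 → slot 3
Table: [-, 137, -, 349, -, -, 324, 910, -, 706, 400, -, -, 625, -, -, -]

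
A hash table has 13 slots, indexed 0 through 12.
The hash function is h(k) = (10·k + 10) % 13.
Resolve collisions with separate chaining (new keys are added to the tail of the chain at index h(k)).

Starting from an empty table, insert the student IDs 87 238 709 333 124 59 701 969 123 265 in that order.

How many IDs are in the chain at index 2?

4

87 -> bucket 9
238 -> bucket 11
709 -> bucket 2
333 -> bucket 12
124 -> bucket 2 (collision)
59 -> bucket 2 (collision)
701 -> bucket 0
969 -> bucket 2 (collision)
123 -> bucket 5
265 -> bucket 8
Final buckets:
0: 701
1: —
2: 709 -> 124 -> 59 -> 969
3: —
4: —
5: 123
6: —
7: —
8: 265
9: 87
10: —
11: 238
12: 333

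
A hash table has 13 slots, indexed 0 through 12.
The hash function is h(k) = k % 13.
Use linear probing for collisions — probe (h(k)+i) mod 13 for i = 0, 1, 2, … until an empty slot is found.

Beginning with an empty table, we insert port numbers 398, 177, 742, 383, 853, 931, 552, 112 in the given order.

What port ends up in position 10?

398 hashes to 8; slot 8 is free → place at 8.
177 hashes to 8; 8 taken → place at 9.
742 hashes to 1; slot 1 is free → place at 1.
383 hashes to 6; slot 6 is free → place at 6.
853 hashes to 8; 8,9 taken → place at 10.
931 hashes to 8; 8,9,10 taken → place at 11.
552 hashes to 6; 6 taken → place at 7.
112 hashes to 8; 8,9,10,11 taken → place at 12.
Table: [-, 742, -, -, -, -, 383, 552, 398, 177, 853, 931, 112]

853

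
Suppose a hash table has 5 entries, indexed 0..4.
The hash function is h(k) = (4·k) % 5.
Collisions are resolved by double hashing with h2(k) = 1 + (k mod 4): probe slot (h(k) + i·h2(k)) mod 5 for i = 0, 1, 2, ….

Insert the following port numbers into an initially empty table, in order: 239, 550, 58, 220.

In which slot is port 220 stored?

3

239: h=1 -> slot 1
550: h=0 -> slot 0
58: h=2 -> slot 2
220: h=0, h2=1, probe 0,1,2,3 -> slot 3
Table: [550, 239, 58, 220, ∅]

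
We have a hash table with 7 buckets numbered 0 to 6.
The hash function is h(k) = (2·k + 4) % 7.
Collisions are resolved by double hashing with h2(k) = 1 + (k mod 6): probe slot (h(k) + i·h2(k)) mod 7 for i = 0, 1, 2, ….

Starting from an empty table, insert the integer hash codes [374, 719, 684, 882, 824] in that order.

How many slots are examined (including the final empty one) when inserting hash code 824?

3

Insert 374: h=3, slot 3 empty → index 3.
Insert 719: h=0, slot 0 empty → index 0.
Insert 684: h=0, h2=1, slot 0 occupied → index 1.
Insert 882: h=4, slot 4 empty → index 4.
Insert 824: h=0, h2=3, slots 0,3 occupied → index 6.
Table: [719, 684, ∅, 374, 882, ∅, 824]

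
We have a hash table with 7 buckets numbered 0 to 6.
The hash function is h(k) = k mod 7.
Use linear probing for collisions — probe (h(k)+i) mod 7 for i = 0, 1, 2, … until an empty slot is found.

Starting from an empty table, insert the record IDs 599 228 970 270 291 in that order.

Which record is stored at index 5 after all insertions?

228

599 hashes to 4; slot 4 is free -> place at 4.
228 hashes to 4; 4 taken -> place at 5.
970 hashes to 4; 4,5 taken -> place at 6.
270 hashes to 4; 4,5,6 taken -> place at 0.
291 hashes to 4; 4,5,6,0 taken -> place at 1.
Table: [270, 291, —, —, 599, 228, 970]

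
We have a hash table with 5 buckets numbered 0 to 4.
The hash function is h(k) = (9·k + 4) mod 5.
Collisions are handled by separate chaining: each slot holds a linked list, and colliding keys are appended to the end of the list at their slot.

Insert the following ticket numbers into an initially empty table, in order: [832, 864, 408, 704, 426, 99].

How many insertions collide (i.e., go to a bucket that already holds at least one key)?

832 -> bucket 2
864 -> bucket 0
408 -> bucket 1
704 -> bucket 0 (collision)
426 -> bucket 3
99 -> bucket 0 (collision)
Final buckets:
0: 864 -> 704 -> 99
1: 408
2: 832
3: 426
4: .

2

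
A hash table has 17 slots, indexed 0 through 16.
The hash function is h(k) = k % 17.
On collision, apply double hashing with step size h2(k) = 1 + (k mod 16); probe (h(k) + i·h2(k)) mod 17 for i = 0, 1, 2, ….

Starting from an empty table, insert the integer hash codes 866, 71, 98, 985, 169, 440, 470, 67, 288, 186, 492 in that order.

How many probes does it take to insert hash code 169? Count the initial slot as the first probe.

3

866 hashes to 16; slot 16 is free → place at 16.
71 hashes to 3; slot 3 is free → place at 3.
98 hashes to 13; slot 13 is free → place at 13.
985 hashes to 16, h2=10; 16 taken → place at 9.
169 hashes to 16, h2=10; 16,9 taken → place at 2.
440 hashes to 15; slot 15 is free → place at 15.
470 hashes to 11; slot 11 is free → place at 11.
67 hashes to 16, h2=4; 16,3 taken → place at 7.
288 hashes to 16, h2=1; 16 taken → place at 0.
186 hashes to 16, h2=11; 16 taken → place at 10.
492 hashes to 16, h2=13; 16 taken → place at 12.
Table: [288, -, 169, 71, -, -, -, 67, -, 985, 186, 470, 492, 98, -, 440, 866]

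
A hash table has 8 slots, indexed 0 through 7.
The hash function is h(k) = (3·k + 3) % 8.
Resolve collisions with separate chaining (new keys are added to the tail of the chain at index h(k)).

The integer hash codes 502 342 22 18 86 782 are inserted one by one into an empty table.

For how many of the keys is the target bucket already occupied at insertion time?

502 → bucket 5
342 → bucket 5 (collision)
22 → bucket 5 (collision)
18 → bucket 1
86 → bucket 5 (collision)
782 → bucket 5 (collision)
Final buckets:
0: ∅
1: 18
2: ∅
3: ∅
4: ∅
5: 502 -> 342 -> 22 -> 86 -> 782
6: ∅
7: ∅

4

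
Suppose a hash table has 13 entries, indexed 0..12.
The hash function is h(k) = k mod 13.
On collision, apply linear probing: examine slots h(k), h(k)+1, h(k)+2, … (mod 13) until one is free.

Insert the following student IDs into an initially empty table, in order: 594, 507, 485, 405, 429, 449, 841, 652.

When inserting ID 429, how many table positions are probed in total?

594 hashes to 9; slot 9 is free -> place at 9.
507 hashes to 0; slot 0 is free -> place at 0.
485 hashes to 4; slot 4 is free -> place at 4.
405 hashes to 2; slot 2 is free -> place at 2.
429 hashes to 0; 0 taken -> place at 1.
449 hashes to 7; slot 7 is free -> place at 7.
841 hashes to 9; 9 taken -> place at 10.
652 hashes to 2; 2 taken -> place at 3.
Table: [507, 429, 405, 652, 485, -, -, 449, -, 594, 841, -, -]

2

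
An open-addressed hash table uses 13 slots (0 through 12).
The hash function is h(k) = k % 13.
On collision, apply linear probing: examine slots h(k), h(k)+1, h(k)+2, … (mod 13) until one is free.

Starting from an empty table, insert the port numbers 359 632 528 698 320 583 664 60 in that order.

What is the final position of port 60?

359: h=8 => slot 8
632: h=8, probe 8,9 => slot 9
528: h=8, probe 8,9,10 => slot 10
698: h=9, probe 9,10,11 => slot 11
320: h=8, probe 8,9,10,11,12 => slot 12
583: h=11, probe 11,12,0 => slot 0
664: h=1 => slot 1
60: h=8, probe 8,9,10,11,12,0,1,2 => slot 2
Table: [583, 664, 60, —, —, —, —, —, 359, 632, 528, 698, 320]

2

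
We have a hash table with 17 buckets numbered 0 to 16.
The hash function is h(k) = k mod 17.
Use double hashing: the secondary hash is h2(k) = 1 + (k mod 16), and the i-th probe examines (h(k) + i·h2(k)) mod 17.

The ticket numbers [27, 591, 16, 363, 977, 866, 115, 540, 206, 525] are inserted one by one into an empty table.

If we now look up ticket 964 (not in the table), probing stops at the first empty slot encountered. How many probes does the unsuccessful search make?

27: h=10 -> slot 10
591: h=13 -> slot 13
16: h=16 -> slot 16
363: h=6 -> slot 6
977: h=8 -> slot 8
866: h=16, h2=3, probe 16,2 -> slot 2
115: h=13, h2=4, probe 13,0 -> slot 0
540: h=13, h2=13, probe 13,9 -> slot 9
206: h=2, h2=15, probe 2,0,15 -> slot 15
525: h=15, h2=14, probe 15,12 -> slot 12
Table: [115, _, 866, _, _, _, 363, _, 977, 540, 27, _, 525, 591, _, 206, 16]
Lookup 964: h=12, h2=5, probe 12,0,5 → slot 5 empty, not found.

3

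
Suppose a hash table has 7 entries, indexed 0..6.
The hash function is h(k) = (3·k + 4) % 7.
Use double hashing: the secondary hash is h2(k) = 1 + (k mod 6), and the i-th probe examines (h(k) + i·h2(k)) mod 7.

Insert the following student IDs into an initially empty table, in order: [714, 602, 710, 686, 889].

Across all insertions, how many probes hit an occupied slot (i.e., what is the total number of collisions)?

5

714 hashes to 4; slot 4 is free -> place at 4.
602 hashes to 4, h2=3; 4 taken -> place at 0.
710 hashes to 6; slot 6 is free -> place at 6.
686 hashes to 4, h2=3; 4,0 taken -> place at 3.
889 hashes to 4, h2=2; 4,6 taken -> place at 1.
Table: [602, 889, _, 686, 714, _, 710]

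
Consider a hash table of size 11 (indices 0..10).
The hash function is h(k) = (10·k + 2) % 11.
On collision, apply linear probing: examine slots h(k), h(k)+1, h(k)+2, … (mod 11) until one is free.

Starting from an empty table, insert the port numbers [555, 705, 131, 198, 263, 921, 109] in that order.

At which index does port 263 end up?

555: h=8 → slot 8
705: h=1 → slot 1
131: h=3 → slot 3
198: h=2 → slot 2
263: h=3, probe 3,4 → slot 4
921: h=5 → slot 5
109: h=3, probe 3,4,5,6 → slot 6
Table: [_, 705, 198, 131, 263, 921, 109, _, 555, _, _]

4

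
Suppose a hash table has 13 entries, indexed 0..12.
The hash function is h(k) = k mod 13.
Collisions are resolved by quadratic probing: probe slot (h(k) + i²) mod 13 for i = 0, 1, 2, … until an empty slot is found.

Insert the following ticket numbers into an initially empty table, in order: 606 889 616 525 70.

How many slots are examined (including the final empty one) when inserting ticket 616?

606 hashes to 8; slot 8 is free → place at 8.
889 hashes to 5; slot 5 is free → place at 5.
616 hashes to 5; 5 taken → place at 6.
525 hashes to 5; 5,6 taken → place at 9.
70 hashes to 5; 5,6,9 taken → place at 1.
Table: [-, 70, -, -, -, 889, 616, -, 606, 525, -, -, -]

2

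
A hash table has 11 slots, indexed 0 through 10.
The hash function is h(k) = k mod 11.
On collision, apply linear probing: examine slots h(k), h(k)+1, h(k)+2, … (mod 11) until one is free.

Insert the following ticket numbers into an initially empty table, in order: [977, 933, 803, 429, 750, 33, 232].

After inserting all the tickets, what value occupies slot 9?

977

977: h=9 -> slot 9
933: h=9, probe 9,10 -> slot 10
803: h=0 -> slot 0
429: h=0, probe 0,1 -> slot 1
750: h=2 -> slot 2
33: h=0, probe 0,1,2,3 -> slot 3
232: h=1, probe 1,2,3,4 -> slot 4
Table: [803, 429, 750, 33, 232, ., ., ., ., 977, 933]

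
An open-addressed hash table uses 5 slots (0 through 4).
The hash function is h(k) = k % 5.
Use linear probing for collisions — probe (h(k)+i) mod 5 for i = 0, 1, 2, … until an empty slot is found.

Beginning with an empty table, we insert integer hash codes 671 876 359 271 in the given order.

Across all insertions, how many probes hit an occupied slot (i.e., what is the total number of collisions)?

671 hashes to 1; slot 1 is free → place at 1.
876 hashes to 1; 1 taken → place at 2.
359 hashes to 4; slot 4 is free → place at 4.
271 hashes to 1; 1,2 taken → place at 3.
Table: [-, 671, 876, 271, 359]

3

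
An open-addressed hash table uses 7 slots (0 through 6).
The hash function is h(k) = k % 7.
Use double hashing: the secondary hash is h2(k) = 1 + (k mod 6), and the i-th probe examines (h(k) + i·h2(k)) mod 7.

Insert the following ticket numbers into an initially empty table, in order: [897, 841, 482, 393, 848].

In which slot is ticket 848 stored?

897 hashes to 1; slot 1 is free -> place at 1.
841 hashes to 1, h2=2; 1 taken -> place at 3.
482 hashes to 6; slot 6 is free -> place at 6.
393 hashes to 1, h2=4; 1 taken -> place at 5.
848 hashes to 1, h2=3; 1 taken -> place at 4.
Table: [—, 897, —, 841, 848, 393, 482]

4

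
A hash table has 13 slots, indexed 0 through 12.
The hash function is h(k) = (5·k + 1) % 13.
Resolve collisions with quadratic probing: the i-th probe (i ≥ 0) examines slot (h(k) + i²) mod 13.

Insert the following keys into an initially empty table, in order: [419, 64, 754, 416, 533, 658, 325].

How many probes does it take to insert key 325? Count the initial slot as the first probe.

419: h=3 → slot 3
64: h=9 → slot 9
754: h=1 → slot 1
416: h=1, probe 1,2 → slot 2
533: h=1, probe 1,2,5 → slot 5
658: h=2, probe 2,3,6 → slot 6
325: h=1, probe 1,2,5,10 → slot 10
Table: [∅, 754, 416, 419, ∅, 533, 658, ∅, ∅, 64, 325, ∅, ∅]

4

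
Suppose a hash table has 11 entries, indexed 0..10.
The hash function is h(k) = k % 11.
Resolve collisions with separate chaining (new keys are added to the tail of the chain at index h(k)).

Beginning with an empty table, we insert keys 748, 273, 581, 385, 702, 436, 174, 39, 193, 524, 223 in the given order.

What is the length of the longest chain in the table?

4

748 → bucket 0
273 → bucket 9
581 → bucket 9 (collision)
385 → bucket 0 (collision)
702 → bucket 9 (collision)
436 → bucket 7
174 → bucket 9 (collision)
39 → bucket 6
193 → bucket 6 (collision)
524 → bucket 7 (collision)
223 → bucket 3
Final buckets:
0: 748 -> 385
1: .
2: .
3: 223
4: .
5: .
6: 39 -> 193
7: 436 -> 524
8: .
9: 273 -> 581 -> 702 -> 174
10: .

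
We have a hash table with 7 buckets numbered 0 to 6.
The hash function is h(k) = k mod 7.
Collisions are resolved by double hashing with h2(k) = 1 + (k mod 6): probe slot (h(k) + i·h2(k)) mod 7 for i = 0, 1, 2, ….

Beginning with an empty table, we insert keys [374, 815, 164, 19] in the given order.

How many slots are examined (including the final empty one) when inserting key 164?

Insert 374: h=3, slot 3 empty → index 3.
Insert 815: h=3, h2=6, slot 3 occupied → index 2.
Insert 164: h=3, h2=3, slot 3 occupied → index 6.
Insert 19: h=5, slot 5 empty → index 5.
Table: [_, _, 815, 374, _, 19, 164]

2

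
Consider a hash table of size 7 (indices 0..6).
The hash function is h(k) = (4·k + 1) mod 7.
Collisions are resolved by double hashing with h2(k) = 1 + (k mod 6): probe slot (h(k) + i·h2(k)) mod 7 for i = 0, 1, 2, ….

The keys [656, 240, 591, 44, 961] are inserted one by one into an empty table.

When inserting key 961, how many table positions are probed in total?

2

Insert 656: h=0, slot 0 empty → index 0.
Insert 240: h=2, slot 2 empty → index 2.
Insert 591: h=6, slot 6 empty → index 6.
Insert 44: h=2, h2=3, slot 2 occupied → index 5.
Insert 961: h=2, h2=2, slot 2 occupied → index 4.
Table: [656, ∅, 240, ∅, 961, 44, 591]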